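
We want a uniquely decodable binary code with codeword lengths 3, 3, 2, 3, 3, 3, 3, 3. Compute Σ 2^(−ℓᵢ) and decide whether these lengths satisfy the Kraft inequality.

With common denominator 2^3 = 8: Σ 2^(−ℓᵢ) = 1/8 + 1/8 + 2/8 + 1/8 + 1/8 + 1/8 + 1/8 + 1/8 = 9/8 = 1.125.
Kraft's inequality requires Σ ≤ 1; here Σ = 1.125 > 1, so no such prefix code exists.

1.125; no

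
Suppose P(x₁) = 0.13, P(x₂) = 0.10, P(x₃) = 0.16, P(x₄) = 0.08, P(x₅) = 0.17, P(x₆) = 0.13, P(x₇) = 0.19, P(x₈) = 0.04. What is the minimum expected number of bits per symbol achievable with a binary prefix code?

Repeatedly combine the two least-probable nodes; the expected code length is the sum of the merged weights.
merge 1/25 + 2/25 → 3/25
merge 1/10 + 3/25 → 11/50
merge 13/100 + 13/100 → 13/50
merge 4/25 + 17/100 → 33/100
merge 19/100 + 11/50 → 41/100
merge 13/50 + 33/100 → 59/100
merge 41/100 + 59/100 → 1
L = 3/25 + 11/50 + 13/50 + 33/100 + 41/100 + 59/100 + 1 = 293/100 = 2.93 bits/symbol.

2.93 bits/symbol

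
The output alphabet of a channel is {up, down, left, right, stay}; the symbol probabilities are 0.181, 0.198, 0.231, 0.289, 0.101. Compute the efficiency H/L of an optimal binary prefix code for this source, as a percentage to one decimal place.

Entropy H = −Σ p log₂ p ≈ 2.2489 bits.
Huffman merges: 101/1000+181/1000→141/500; 99/500+231/1000→429/1000; 141/500+289/1000→571/1000; 429/1000+571/1000→1. L = 1141/500 ≈ 2.2820.
Efficiency = H/L = 2.2489/2.2820 = 98.6%.

98.6%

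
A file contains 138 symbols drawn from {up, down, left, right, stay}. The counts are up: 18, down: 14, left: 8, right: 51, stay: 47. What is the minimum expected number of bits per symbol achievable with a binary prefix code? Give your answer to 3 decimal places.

Probabilities are the counts divided by 138.
Repeatedly combine the two least-probable nodes; the expected code length is the sum of the merged weights.
merge 4/69 + 7/69 → 11/69
merge 3/23 + 11/69 → 20/69
merge 20/69 + 47/138 → 29/46
merge 17/46 + 29/46 → 1
L = 11/69 + 20/69 + 29/46 + 1 = 287/138 ≈ 2.080 bits/symbol.

2.080 bits/symbol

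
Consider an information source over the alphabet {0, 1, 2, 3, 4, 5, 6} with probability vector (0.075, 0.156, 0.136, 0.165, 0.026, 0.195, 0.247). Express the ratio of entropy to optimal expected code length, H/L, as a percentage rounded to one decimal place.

98.3%

Entropy H = −Σ p log₂ p ≈ 2.6139 bits.
Huffman merges: 13/500+3/40→101/1000; 101/1000+17/125→237/1000; 39/250+33/200→321/1000; 39/200+237/1000→54/125; 247/1000+321/1000→71/125; 54/125+71/125→1. L = 2659/1000 ≈ 2.6590.
Efficiency = H/L = 2.6139/2.6590 = 98.3%.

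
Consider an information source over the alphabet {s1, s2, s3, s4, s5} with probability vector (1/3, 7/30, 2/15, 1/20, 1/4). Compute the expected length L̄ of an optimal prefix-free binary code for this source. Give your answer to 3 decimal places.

Repeatedly combine the two least-probable nodes; the expected code length is the sum of the merged weights.
merge 1/20 + 2/15 → 11/60
merge 11/60 + 7/30 → 5/12
merge 1/4 + 1/3 → 7/12
merge 5/12 + 7/12 → 1
L = 11/60 + 5/12 + 7/12 + 1 = 131/60 ≈ 2.183 bits/symbol.

2.183 bits/symbol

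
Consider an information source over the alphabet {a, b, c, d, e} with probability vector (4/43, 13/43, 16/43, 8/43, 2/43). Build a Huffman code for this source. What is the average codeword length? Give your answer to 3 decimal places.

Repeatedly combine the two least-probable nodes; the expected code length is the sum of the merged weights.
merge 2/43 + 4/43 → 6/43
merge 6/43 + 8/43 → 14/43
merge 13/43 + 14/43 → 27/43
merge 16/43 + 27/43 → 1
L = 6/43 + 14/43 + 27/43 + 1 = 90/43 ≈ 2.093 bits/symbol.

2.093 bits/symbol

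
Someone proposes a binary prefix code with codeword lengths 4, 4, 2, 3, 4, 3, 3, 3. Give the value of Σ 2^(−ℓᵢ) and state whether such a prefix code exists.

With common denominator 2^4 = 16: Σ 2^(−ℓᵢ) = 1/16 + 1/16 + 4/16 + 2/16 + 1/16 + 2/16 + 2/16 + 2/16 = 15/16 = 0.9375.
Kraft's inequality requires Σ ≤ 1; here Σ = 0.9375 ≤ 1, so such a prefix code exists.

0.9375; yes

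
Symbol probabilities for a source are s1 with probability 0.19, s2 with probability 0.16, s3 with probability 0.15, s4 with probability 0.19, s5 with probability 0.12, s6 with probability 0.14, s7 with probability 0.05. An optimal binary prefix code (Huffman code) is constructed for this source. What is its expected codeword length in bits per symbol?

Repeatedly combine the two least-probable nodes; the expected code length is the sum of the merged weights.
merge 1/20 + 3/25 → 17/100
merge 7/50 + 3/20 → 29/100
merge 4/25 + 17/100 → 33/100
merge 19/100 + 19/100 → 19/50
merge 29/100 + 33/100 → 31/50
merge 19/50 + 31/50 → 1
L = 17/100 + 29/100 + 33/100 + 19/50 + 31/50 + 1 = 279/100 = 2.79 bits/symbol.

2.79 bits/symbol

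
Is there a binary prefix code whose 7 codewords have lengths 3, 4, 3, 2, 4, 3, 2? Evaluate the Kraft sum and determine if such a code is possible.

With common denominator 2^4 = 16: Σ 2^(−ℓᵢ) = 2/16 + 1/16 + 2/16 + 4/16 + 1/16 + 2/16 + 4/16 = 16/16 = 1.
Kraft's inequality requires Σ ≤ 1; here Σ = 1 ≤ 1, so such a prefix code exists.

1; yes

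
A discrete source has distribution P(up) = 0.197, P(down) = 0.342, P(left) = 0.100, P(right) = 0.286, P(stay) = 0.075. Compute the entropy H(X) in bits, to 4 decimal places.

2.1201 bits

H = −Σ pᵢ log₂ pᵢ.
−0.197·log₂(0.197) = 0.4617
−0.342·log₂(0.342) = 0.5294
−0.100·log₂(0.100) = 0.3322
−0.286·log₂(0.286) = 0.5165
−0.075·log₂(0.075) = 0.2803
Sum ≈ 2.1201 → 2.1201 bits.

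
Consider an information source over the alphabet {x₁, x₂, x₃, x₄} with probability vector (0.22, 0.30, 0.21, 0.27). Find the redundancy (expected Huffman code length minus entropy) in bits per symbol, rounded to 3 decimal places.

Entropy H = −Σ p log₂ p ≈ 1.9845 bits.
Huffman merges: 21/100+11/50→43/100; 27/100+3/10→57/100; 43/100+57/100→1. L = 2 ≈ 2.0000.
L − H = 2.0000 − 1.9845 = 0.015 bits.

0.015 bits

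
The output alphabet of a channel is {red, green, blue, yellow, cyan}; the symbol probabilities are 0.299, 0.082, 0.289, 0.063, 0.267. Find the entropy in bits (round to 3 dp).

2.094 bits

H = −Σ pᵢ log₂ pᵢ.
−0.299·log₂(0.299) = 0.5208
−0.082·log₂(0.082) = 0.2959
−0.289·log₂(0.289) = 0.5176
−0.063·log₂(0.063) = 0.2513
−0.267·log₂(0.267) = 0.5087
Sum ≈ 2.0942 → 2.094 bits.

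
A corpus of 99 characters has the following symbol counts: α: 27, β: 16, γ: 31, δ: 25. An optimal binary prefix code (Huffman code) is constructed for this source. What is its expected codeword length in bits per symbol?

2 bits/symbol

Probabilities are the counts divided by 99.
Repeatedly combine the two least-probable nodes; the expected code length is the sum of the merged weights.
merge 16/99 + 25/99 → 41/99
merge 3/11 + 31/99 → 58/99
merge 41/99 + 58/99 → 1
L = 41/99 + 58/99 + 1 = 2 bits/symbol.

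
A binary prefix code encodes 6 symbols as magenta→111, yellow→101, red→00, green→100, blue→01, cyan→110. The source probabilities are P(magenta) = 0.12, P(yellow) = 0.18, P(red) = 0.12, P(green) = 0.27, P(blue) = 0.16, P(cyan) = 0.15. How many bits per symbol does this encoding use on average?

L̄ = Σ pᵢ·ℓᵢ = 0.12·3 + 0.18·3 + 0.12·2 + 0.27·3 + 0.16·2 + 0.15·3 = 2.72 bits/symbol.

2.72 bits/symbol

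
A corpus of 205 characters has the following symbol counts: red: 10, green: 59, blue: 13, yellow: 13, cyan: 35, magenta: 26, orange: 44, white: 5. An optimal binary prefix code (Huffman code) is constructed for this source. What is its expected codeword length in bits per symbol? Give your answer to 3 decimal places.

2.698 bits/symbol

Probabilities are the counts divided by 205.
Repeatedly combine the two least-probable nodes; the expected code length is the sum of the merged weights.
merge 1/41 + 2/41 → 3/41
merge 13/205 + 13/205 → 26/205
merge 3/41 + 26/205 → 1/5
merge 26/205 + 7/41 → 61/205
merge 1/5 + 44/205 → 17/41
merge 59/205 + 61/205 → 24/41
merge 17/41 + 24/41 → 1
L = 3/41 + 26/205 + 1/5 + 61/205 + 17/41 + 24/41 + 1 = 553/205 ≈ 2.698 bits/symbol.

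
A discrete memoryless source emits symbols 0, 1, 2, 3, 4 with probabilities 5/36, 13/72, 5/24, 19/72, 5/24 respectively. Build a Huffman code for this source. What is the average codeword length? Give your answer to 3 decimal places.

Repeatedly combine the two least-probable nodes; the expected code length is the sum of the merged weights.
merge 5/36 + 13/72 → 23/72
merge 5/24 + 5/24 → 5/12
merge 19/72 + 23/72 → 7/12
merge 5/12 + 7/12 → 1
L = 23/72 + 5/12 + 7/12 + 1 = 167/72 ≈ 2.319 bits/symbol.

2.319 bits/symbol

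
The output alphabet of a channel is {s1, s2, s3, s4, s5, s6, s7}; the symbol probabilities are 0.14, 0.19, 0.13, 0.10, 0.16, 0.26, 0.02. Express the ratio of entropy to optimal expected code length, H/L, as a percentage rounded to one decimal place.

Entropy H = −Σ p log₂ p ≈ 2.6084 bits.
Huffman merges: 1/50+1/10→3/25; 3/25+13/100→1/4; 7/50+4/25→3/10; 19/100+1/4→11/25; 13/50+3/10→14/25; 11/25+14/25→1. L = 267/100 ≈ 2.6700.
Efficiency = H/L = 2.6084/2.6700 = 97.7%.

97.7%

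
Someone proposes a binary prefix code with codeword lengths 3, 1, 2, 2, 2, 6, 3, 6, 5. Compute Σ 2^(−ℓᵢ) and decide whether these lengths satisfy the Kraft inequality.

1.5625; no

With common denominator 2^6 = 64: Σ 2^(−ℓᵢ) = 8/64 + 32/64 + 16/64 + 16/64 + 16/64 + 1/64 + 8/64 + 1/64 + 2/64 = 100/64 = 1.5625.
Kraft's inequality requires Σ ≤ 1; here Σ = 1.5625 > 1, so no such prefix code exists.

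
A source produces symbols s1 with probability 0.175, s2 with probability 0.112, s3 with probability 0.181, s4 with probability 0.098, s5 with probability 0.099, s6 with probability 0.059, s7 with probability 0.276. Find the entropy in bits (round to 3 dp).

2.652 bits

H = −Σ pᵢ log₂ pᵢ.
−0.175·log₂(0.175) = 0.4401
−0.112·log₂(0.112) = 0.3537
−0.181·log₂(0.181) = 0.4463
−0.098·log₂(0.098) = 0.3284
−0.099·log₂(0.099) = 0.3303
−0.059·log₂(0.059) = 0.2409
−0.276·log₂(0.276) = 0.5126
Sum ≈ 2.6523 → 2.652 bits.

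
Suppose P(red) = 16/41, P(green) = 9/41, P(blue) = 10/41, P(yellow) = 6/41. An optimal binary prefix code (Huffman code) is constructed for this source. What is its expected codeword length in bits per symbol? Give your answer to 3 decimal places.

Repeatedly combine the two least-probable nodes; the expected code length is the sum of the merged weights.
merge 6/41 + 9/41 → 15/41
merge 10/41 + 15/41 → 25/41
merge 16/41 + 25/41 → 1
L = 15/41 + 25/41 + 1 = 81/41 ≈ 1.976 bits/symbol.

1.976 bits/symbol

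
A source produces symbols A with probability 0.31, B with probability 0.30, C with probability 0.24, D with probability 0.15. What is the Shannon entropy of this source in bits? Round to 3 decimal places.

1.950 bits

H = −Σ pᵢ log₂ pᵢ.
−0.31·log₂(0.31) = 0.5238
−0.30·log₂(0.30) = 0.5211
−0.24·log₂(0.24) = 0.4941
−0.15·log₂(0.15) = 0.4105
Sum ≈ 1.9496 → 1.950 bits.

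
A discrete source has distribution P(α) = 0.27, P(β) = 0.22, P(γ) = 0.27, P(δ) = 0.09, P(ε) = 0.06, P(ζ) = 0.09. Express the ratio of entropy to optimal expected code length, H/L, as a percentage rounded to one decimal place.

99.1%

Entropy H = −Σ p log₂ p ≈ 2.3695 bits.
Huffman merges: 3/50+9/100→3/20; 9/100+3/20→6/25; 11/50+6/25→23/50; 27/100+27/100→27/50; 23/50+27/50→1. L = 239/100 ≈ 2.3900.
Efficiency = H/L = 2.3695/2.3900 = 99.1%.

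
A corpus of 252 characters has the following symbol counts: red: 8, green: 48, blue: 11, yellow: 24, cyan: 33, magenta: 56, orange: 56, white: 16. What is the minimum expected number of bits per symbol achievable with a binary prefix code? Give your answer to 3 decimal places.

2.770 bits/symbol

Probabilities are the counts divided by 252.
Repeatedly combine the two least-probable nodes; the expected code length is the sum of the merged weights.
merge 2/63 + 11/252 → 19/252
merge 4/63 + 19/252 → 5/36
merge 2/21 + 11/84 → 19/84
merge 5/36 + 4/21 → 83/252
merge 2/9 + 2/9 → 4/9
merge 19/84 + 83/252 → 5/9
merge 4/9 + 5/9 → 1
L = 19/252 + 5/36 + 19/84 + 83/252 + 4/9 + 5/9 + 1 = 349/126 ≈ 2.770 bits/symbol.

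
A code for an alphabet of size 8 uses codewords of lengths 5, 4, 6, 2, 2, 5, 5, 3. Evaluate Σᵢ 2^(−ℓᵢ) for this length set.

With common denominator 2^6 = 64: Σ 2^(−ℓᵢ) = 2/64 + 4/64 + 1/64 + 16/64 + 16/64 + 2/64 + 2/64 + 8/64 = 51/64 = 0.796875.

0.796875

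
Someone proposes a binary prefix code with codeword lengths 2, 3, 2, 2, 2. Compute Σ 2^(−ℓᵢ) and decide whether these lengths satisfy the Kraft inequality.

With common denominator 2^3 = 8: Σ 2^(−ℓᵢ) = 2/8 + 1/8 + 2/8 + 2/8 + 2/8 = 9/8 = 1.125.
Kraft's inequality requires Σ ≤ 1; here Σ = 1.125 > 1, so no such prefix code exists.

1.125; no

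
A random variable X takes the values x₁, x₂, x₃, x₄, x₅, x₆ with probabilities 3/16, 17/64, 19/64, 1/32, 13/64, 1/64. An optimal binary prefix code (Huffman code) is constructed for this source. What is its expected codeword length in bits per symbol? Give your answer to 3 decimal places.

2.281 bits/symbol

Repeatedly combine the two least-probable nodes; the expected code length is the sum of the merged weights.
merge 1/64 + 1/32 → 3/64
merge 3/64 + 3/16 → 15/64
merge 13/64 + 15/64 → 7/16
merge 17/64 + 19/64 → 9/16
merge 7/16 + 9/16 → 1
L = 3/64 + 15/64 + 7/16 + 9/16 + 1 = 73/32 ≈ 2.281 bits/symbol.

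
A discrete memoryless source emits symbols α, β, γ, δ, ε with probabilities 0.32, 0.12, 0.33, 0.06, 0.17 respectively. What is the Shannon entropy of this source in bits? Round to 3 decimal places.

H = −Σ pᵢ log₂ pᵢ.
−0.32·log₂(0.32) = 0.5260
−0.12·log₂(0.12) = 0.3671
−0.33·log₂(0.33) = 0.5278
−0.06·log₂(0.06) = 0.2435
−0.17·log₂(0.17) = 0.4346
Sum ≈ 2.0990 → 2.099 bits.

2.099 bits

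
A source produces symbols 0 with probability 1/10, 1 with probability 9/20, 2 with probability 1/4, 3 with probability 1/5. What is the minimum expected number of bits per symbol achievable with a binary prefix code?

Repeatedly combine the two least-probable nodes; the expected code length is the sum of the merged weights.
merge 1/10 + 1/5 → 3/10
merge 1/4 + 3/10 → 11/20
merge 9/20 + 11/20 → 1
L = 3/10 + 11/20 + 1 = 37/20 = 1.85 bits/symbol.

1.85 bits/symbol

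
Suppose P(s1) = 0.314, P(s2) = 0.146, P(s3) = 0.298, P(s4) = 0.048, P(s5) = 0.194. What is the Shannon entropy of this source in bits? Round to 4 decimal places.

H = −Σ pᵢ log₂ pᵢ.
−0.314·log₂(0.314) = 0.5247
−0.146·log₂(0.146) = 0.4053
−0.298·log₂(0.298) = 0.5205
−0.048·log₂(0.048) = 0.2103
−0.194·log₂(0.194) = 0.4590
Sum ≈ 2.1198 → 2.1198 bits.

2.1198 bits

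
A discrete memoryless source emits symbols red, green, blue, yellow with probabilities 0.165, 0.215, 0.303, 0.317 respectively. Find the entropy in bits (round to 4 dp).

H = −Σ pᵢ log₂ pᵢ.
−0.165·log₂(0.165) = 0.4289
−0.215·log₂(0.215) = 0.4768
−0.303·log₂(0.303) = 0.5220
−0.317·log₂(0.317) = 0.5254
Sum ≈ 1.9531 → 1.9531 bits.

1.9531 bits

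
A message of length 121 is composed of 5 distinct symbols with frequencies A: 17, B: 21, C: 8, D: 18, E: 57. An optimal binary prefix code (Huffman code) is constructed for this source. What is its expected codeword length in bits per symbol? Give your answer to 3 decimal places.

2.058 bits/symbol

Probabilities are the counts divided by 121.
Repeatedly combine the two least-probable nodes; the expected code length is the sum of the merged weights.
merge 8/121 + 17/121 → 25/121
merge 18/121 + 21/121 → 39/121
merge 25/121 + 39/121 → 64/121
merge 57/121 + 64/121 → 1
L = 25/121 + 39/121 + 64/121 + 1 = 249/121 ≈ 2.058 bits/symbol.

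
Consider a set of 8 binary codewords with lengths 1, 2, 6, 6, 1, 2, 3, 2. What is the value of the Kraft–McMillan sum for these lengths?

With common denominator 2^6 = 64: Σ 2^(−ℓᵢ) = 32/64 + 16/64 + 1/64 + 1/64 + 32/64 + 16/64 + 8/64 + 16/64 = 122/64 = 1.90625.

1.90625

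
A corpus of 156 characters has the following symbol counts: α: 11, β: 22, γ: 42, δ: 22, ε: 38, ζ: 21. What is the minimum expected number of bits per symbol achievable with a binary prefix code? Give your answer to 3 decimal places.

2.487 bits/symbol

Probabilities are the counts divided by 156.
Repeatedly combine the two least-probable nodes; the expected code length is the sum of the merged weights.
merge 11/156 + 7/52 → 8/39
merge 11/78 + 11/78 → 11/39
merge 8/39 + 19/78 → 35/78
merge 7/26 + 11/39 → 43/78
merge 35/78 + 43/78 → 1
L = 8/39 + 11/39 + 35/78 + 43/78 + 1 = 97/39 ≈ 2.487 bits/symbol.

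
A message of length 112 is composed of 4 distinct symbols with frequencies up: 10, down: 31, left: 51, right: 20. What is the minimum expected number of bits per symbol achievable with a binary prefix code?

Probabilities are the counts divided by 112.
Repeatedly combine the two least-probable nodes; the expected code length is the sum of the merged weights.
merge 5/56 + 5/28 → 15/56
merge 15/56 + 31/112 → 61/112
merge 51/112 + 61/112 → 1
L = 15/56 + 61/112 + 1 = 29/16 = 1.8125 bits/symbol.

1.8125 bits/symbol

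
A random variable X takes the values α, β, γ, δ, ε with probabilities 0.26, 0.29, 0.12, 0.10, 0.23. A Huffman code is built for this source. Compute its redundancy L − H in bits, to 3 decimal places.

0.010 bits

Entropy H = −Σ p log₂ p ≈ 2.2101 bits.
Huffman merges: 1/10+3/25→11/50; 11/50+23/100→9/20; 13/50+29/100→11/20; 9/20+11/20→1. L = 111/50 ≈ 2.2200.
L − H = 2.2200 − 2.2101 = 0.010 bits.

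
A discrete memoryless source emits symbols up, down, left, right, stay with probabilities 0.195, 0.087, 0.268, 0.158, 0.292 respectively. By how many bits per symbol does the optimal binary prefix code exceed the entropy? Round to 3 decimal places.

Entropy H = −Σ p log₂ p ≈ 2.2147 bits.
Huffman merges: 87/1000+79/500→49/200; 39/200+49/200→11/25; 67/250+73/250→14/25; 11/25+14/25→1. L = 449/200 ≈ 2.2450.
L − H = 2.2450 − 2.2147 = 0.030 bits.

0.030 bits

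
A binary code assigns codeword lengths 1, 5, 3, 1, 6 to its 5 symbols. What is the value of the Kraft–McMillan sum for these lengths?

1.171875

With common denominator 2^6 = 64: Σ 2^(−ℓᵢ) = 32/64 + 2/64 + 8/64 + 32/64 + 1/64 = 75/64 = 1.171875.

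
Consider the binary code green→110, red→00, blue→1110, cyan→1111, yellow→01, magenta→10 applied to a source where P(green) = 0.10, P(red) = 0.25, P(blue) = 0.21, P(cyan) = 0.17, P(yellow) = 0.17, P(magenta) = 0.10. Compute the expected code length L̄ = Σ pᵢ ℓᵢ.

2.86 bits/symbol

L̄ = Σ pᵢ·ℓᵢ = 0.10·3 + 0.25·2 + 0.21·4 + 0.17·4 + 0.17·2 + 0.10·2 = 2.86 bits/symbol.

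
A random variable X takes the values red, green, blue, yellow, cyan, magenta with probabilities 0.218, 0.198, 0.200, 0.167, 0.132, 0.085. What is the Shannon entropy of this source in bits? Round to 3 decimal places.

H = −Σ pᵢ log₂ pᵢ.
−0.218·log₂(0.218) = 0.4791
−0.198·log₂(0.198) = 0.4626
−0.200·log₂(0.200) = 0.4644
−0.167·log₂(0.167) = 0.4312
−0.132·log₂(0.132) = 0.3856
−0.085·log₂(0.085) = 0.3023
Sum ≈ 2.5252 → 2.525 bits.

2.525 bits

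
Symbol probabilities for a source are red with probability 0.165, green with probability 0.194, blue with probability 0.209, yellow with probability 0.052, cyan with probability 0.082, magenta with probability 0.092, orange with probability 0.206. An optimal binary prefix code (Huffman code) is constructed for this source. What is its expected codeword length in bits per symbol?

Repeatedly combine the two least-probable nodes; the expected code length is the sum of the merged weights.
merge 13/250 + 41/500 → 67/500
merge 23/250 + 67/500 → 113/500
merge 33/200 + 97/500 → 359/1000
merge 103/500 + 209/1000 → 83/200
merge 113/500 + 359/1000 → 117/200
merge 83/200 + 117/200 → 1
L = 67/500 + 113/500 + 359/1000 + 83/200 + 117/200 + 1 = 2719/1000 = 2.719 bits/symbol.

2.719 bits/symbol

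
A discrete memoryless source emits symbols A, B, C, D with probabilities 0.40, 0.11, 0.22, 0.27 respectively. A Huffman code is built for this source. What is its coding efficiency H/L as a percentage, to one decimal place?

Entropy H = −Σ p log₂ p ≈ 1.8697 bits.
Huffman merges: 11/100+11/50→33/100; 27/100+33/100→3/5; 2/5+3/5→1. L = 193/100 ≈ 1.9300.
Efficiency = H/L = 1.8697/1.9300 = 96.9%.

96.9%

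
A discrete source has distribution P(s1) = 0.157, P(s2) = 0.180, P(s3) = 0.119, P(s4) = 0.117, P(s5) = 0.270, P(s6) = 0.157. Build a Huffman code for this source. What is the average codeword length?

2.55 bits/symbol

Repeatedly combine the two least-probable nodes; the expected code length is the sum of the merged weights.
merge 117/1000 + 119/1000 → 59/250
merge 157/1000 + 157/1000 → 157/500
merge 9/50 + 59/250 → 52/125
merge 27/100 + 157/500 → 73/125
merge 52/125 + 73/125 → 1
L = 59/250 + 157/500 + 52/125 + 73/125 + 1 = 51/20 = 2.55 bits/symbol.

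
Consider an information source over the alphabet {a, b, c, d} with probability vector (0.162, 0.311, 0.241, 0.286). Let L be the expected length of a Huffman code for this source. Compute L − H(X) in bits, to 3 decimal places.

0.039 bits

Entropy H = −Σ p log₂ p ≈ 1.9607 bits.
Huffman merges: 81/500+241/1000→403/1000; 143/500+311/1000→597/1000; 403/1000+597/1000→1. L = 2 ≈ 2.0000.
L − H = 2.0000 − 1.9607 = 0.039 bits.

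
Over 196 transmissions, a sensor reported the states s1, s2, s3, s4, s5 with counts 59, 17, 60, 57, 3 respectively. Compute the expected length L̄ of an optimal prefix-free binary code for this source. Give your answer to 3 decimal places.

2.102 bits/symbol

Probabilities are the counts divided by 196.
Repeatedly combine the two least-probable nodes; the expected code length is the sum of the merged weights.
merge 3/196 + 17/196 → 5/49
merge 5/49 + 57/196 → 11/28
merge 59/196 + 15/49 → 17/28
merge 11/28 + 17/28 → 1
L = 5/49 + 11/28 + 17/28 + 1 = 103/49 ≈ 2.102 bits/symbol.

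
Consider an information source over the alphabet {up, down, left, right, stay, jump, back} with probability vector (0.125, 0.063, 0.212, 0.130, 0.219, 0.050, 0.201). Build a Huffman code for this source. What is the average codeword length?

2.682 bits/symbol

Repeatedly combine the two least-probable nodes; the expected code length is the sum of the merged weights.
merge 1/20 + 63/1000 → 113/1000
merge 113/1000 + 1/8 → 119/500
merge 13/100 + 201/1000 → 331/1000
merge 53/250 + 219/1000 → 431/1000
merge 119/500 + 331/1000 → 569/1000
merge 431/1000 + 569/1000 → 1
L = 113/1000 + 119/500 + 331/1000 + 431/1000 + 569/1000 + 1 = 1341/500 = 2.682 bits/symbol.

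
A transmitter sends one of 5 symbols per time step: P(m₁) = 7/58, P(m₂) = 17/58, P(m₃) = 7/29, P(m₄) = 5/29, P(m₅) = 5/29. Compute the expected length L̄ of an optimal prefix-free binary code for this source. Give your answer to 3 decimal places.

2.293 bits/symbol

Repeatedly combine the two least-probable nodes; the expected code length is the sum of the merged weights.
merge 7/58 + 5/29 → 17/58
merge 5/29 + 7/29 → 12/29
merge 17/58 + 17/58 → 17/29
merge 12/29 + 17/29 → 1
L = 17/58 + 12/29 + 17/29 + 1 = 133/58 ≈ 2.293 bits/symbol.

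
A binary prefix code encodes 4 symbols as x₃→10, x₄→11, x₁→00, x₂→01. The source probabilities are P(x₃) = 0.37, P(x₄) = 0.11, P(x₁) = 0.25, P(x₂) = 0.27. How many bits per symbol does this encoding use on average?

L̄ = Σ pᵢ·ℓᵢ = 0.37·2 + 0.11·2 + 0.25·2 + 0.27·2 = 2 bits/symbol.

2 bits/symbol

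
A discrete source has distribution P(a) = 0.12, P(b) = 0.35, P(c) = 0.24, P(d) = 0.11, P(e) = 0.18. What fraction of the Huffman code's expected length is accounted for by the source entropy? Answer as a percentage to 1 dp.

98.1%

Entropy H = −Σ p log₂ p ≈ 2.1869 bits.
Huffman merges: 11/100+3/25→23/100; 9/50+23/100→41/100; 6/25+7/20→59/100; 41/100+59/100→1. L = 223/100 ≈ 2.2300.
Efficiency = H/L = 2.1869/2.2300 = 98.1%.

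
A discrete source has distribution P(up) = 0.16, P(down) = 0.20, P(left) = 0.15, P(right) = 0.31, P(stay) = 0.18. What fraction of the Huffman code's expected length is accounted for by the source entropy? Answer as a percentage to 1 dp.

Entropy H = −Σ p log₂ p ≈ 2.2670 bits.
Huffman merges: 3/20+4/25→31/100; 9/50+1/5→19/50; 31/100+31/100→31/50; 19/50+31/50→1. L = 231/100 ≈ 2.3100.
Efficiency = H/L = 2.2670/2.3100 = 98.1%.

98.1%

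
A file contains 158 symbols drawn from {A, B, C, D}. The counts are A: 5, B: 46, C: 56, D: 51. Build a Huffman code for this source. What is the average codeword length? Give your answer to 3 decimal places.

1.968 bits/symbol

Probabilities are the counts divided by 158.
Repeatedly combine the two least-probable nodes; the expected code length is the sum of the merged weights.
merge 5/158 + 23/79 → 51/158
merge 51/158 + 51/158 → 51/79
merge 28/79 + 51/79 → 1
L = 51/158 + 51/79 + 1 = 311/158 ≈ 1.968 bits/symbol.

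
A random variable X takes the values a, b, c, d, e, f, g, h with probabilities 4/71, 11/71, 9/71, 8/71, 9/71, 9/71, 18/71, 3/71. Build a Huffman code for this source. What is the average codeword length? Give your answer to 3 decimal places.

Repeatedly combine the two least-probable nodes; the expected code length is the sum of the merged weights.
merge 3/71 + 4/71 → 7/71
merge 7/71 + 8/71 → 15/71
merge 9/71 + 9/71 → 18/71
merge 9/71 + 11/71 → 20/71
merge 15/71 + 18/71 → 33/71
merge 18/71 + 20/71 → 38/71
merge 33/71 + 38/71 → 1
L = 7/71 + 15/71 + 18/71 + 20/71 + 33/71 + 38/71 + 1 = 202/71 ≈ 2.845 bits/symbol.

2.845 bits/symbol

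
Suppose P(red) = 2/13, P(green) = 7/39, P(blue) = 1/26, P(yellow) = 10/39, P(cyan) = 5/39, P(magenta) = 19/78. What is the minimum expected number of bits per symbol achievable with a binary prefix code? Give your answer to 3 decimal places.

2.487 bits/symbol

Repeatedly combine the two least-probable nodes; the expected code length is the sum of the merged weights.
merge 1/26 + 5/39 → 1/6
merge 2/13 + 1/6 → 25/78
merge 7/39 + 19/78 → 11/26
merge 10/39 + 25/78 → 15/26
merge 11/26 + 15/26 → 1
L = 1/6 + 25/78 + 11/26 + 15/26 + 1 = 97/39 ≈ 2.487 bits/symbol.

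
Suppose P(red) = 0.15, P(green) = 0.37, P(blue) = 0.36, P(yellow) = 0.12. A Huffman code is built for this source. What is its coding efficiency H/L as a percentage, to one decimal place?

96.8%

Entropy H = −Σ p log₂ p ≈ 1.8390 bits.
Huffman merges: 3/25+3/20→27/100; 27/100+9/25→63/100; 37/100+63/100→1. L = 19/10 ≈ 1.9000.
Efficiency = H/L = 1.8390/1.9000 = 96.8%.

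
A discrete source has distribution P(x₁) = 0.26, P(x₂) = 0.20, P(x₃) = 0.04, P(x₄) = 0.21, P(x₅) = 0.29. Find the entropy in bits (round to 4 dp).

2.1462 bits

H = −Σ pᵢ log₂ pᵢ.
−0.26·log₂(0.26) = 0.5053
−0.20·log₂(0.20) = 0.4644
−0.04·log₂(0.04) = 0.1858
−0.21·log₂(0.21) = 0.4728
−0.29·log₂(0.29) = 0.5179
Sum ≈ 2.1462 → 2.1462 bits.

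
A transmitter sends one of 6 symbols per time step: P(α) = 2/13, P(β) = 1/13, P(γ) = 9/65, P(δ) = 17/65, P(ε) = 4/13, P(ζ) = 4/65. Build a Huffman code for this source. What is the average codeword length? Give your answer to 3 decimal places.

Repeatedly combine the two least-probable nodes; the expected code length is the sum of the merged weights.
merge 4/65 + 1/13 → 9/65
merge 9/65 + 9/65 → 18/65
merge 2/13 + 17/65 → 27/65
merge 18/65 + 4/13 → 38/65
merge 27/65 + 38/65 → 1
L = 9/65 + 18/65 + 27/65 + 38/65 + 1 = 157/65 ≈ 2.415 bits/symbol.

2.415 bits/symbol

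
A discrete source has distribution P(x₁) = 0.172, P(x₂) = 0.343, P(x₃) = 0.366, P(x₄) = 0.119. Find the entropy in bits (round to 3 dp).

1.862 bits

H = −Σ pᵢ log₂ pᵢ.
−0.172·log₂(0.172) = 0.4368
−0.343·log₂(0.343) = 0.5295
−0.366·log₂(0.366) = 0.5307
−0.119·log₂(0.119) = 0.3654
Sum ≈ 1.8625 → 1.862 bits.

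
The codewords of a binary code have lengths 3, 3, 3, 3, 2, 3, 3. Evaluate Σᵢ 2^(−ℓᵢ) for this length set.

With common denominator 2^3 = 8: Σ 2^(−ℓᵢ) = 1/8 + 1/8 + 1/8 + 1/8 + 2/8 + 1/8 + 1/8 = 8/8 = 1.

1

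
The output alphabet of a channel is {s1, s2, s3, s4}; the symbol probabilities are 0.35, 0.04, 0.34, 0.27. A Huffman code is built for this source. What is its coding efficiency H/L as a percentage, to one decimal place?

Entropy H = −Σ p log₂ p ≈ 1.7551 bits.
Huffman merges: 1/25+27/100→31/100; 31/100+17/50→13/20; 7/20+13/20→1. L = 49/25 ≈ 1.9600.
Efficiency = H/L = 1.7551/1.9600 = 89.5%.

89.5%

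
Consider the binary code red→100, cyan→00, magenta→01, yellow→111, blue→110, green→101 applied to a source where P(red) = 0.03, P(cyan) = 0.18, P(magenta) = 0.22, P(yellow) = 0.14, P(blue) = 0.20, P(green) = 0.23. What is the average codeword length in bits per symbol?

L̄ = Σ pᵢ·ℓᵢ = 0.03·3 + 0.18·2 + 0.22·2 + 0.14·3 + 0.20·3 + 0.23·3 = 2.6 bits/symbol.

2.6 bits/symbol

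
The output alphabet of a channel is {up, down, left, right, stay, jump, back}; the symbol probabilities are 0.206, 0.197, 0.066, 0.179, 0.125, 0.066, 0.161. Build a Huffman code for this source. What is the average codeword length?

2.729 bits/symbol

Repeatedly combine the two least-probable nodes; the expected code length is the sum of the merged weights.
merge 33/500 + 33/500 → 33/250
merge 1/8 + 33/250 → 257/1000
merge 161/1000 + 179/1000 → 17/50
merge 197/1000 + 103/500 → 403/1000
merge 257/1000 + 17/50 → 597/1000
merge 403/1000 + 597/1000 → 1
L = 33/250 + 257/1000 + 17/50 + 403/1000 + 597/1000 + 1 = 2729/1000 = 2.729 bits/symbol.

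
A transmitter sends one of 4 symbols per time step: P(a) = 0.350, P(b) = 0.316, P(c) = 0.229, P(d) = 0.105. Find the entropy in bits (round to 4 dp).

H = −Σ pᵢ log₂ pᵢ.
−0.350·log₂(0.350) = 0.5301
−0.316·log₂(0.316) = 0.5252
−0.229·log₂(0.229) = 0.4870
−0.105·log₂(0.105) = 0.3414
Sum ≈ 1.8837 → 1.8837 bits.

1.8837 bits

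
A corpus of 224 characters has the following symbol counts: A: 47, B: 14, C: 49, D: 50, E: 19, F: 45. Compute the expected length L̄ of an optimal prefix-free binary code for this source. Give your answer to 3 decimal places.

Probabilities are the counts divided by 224.
Repeatedly combine the two least-probable nodes; the expected code length is the sum of the merged weights.
merge 1/16 + 19/224 → 33/224
merge 33/224 + 45/224 → 39/112
merge 47/224 + 7/32 → 3/7
merge 25/112 + 39/112 → 4/7
merge 3/7 + 4/7 → 1
L = 33/224 + 39/112 + 3/7 + 4/7 + 1 = 559/224 ≈ 2.496 bits/symbol.

2.496 bits/symbol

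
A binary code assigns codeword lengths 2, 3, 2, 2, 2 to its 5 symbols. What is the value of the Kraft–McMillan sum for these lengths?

1.125

With common denominator 2^3 = 8: Σ 2^(−ℓᵢ) = 2/8 + 1/8 + 2/8 + 2/8 + 2/8 = 9/8 = 1.125.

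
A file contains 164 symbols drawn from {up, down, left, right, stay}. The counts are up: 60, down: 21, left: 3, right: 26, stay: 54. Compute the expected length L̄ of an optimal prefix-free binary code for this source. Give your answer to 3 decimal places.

Probabilities are the counts divided by 164.
Repeatedly combine the two least-probable nodes; the expected code length is the sum of the merged weights.
merge 3/164 + 21/164 → 6/41
merge 6/41 + 13/82 → 25/82
merge 25/82 + 27/82 → 26/41
merge 15/41 + 26/41 → 1
L = 6/41 + 25/82 + 26/41 + 1 = 171/82 ≈ 2.085 bits/symbol.

2.085 bits/symbol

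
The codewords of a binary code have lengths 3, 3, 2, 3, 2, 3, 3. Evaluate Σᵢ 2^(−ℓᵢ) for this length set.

With common denominator 2^3 = 8: Σ 2^(−ℓᵢ) = 1/8 + 1/8 + 2/8 + 1/8 + 2/8 + 1/8 + 1/8 = 9/8 = 1.125.

1.125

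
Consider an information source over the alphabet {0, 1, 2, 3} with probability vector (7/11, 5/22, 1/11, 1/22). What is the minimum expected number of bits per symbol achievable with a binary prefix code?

Repeatedly combine the two least-probable nodes; the expected code length is the sum of the merged weights.
merge 1/22 + 1/11 → 3/22
merge 3/22 + 5/22 → 4/11
merge 4/11 + 7/11 → 1
L = 3/22 + 4/11 + 1 = 3/2 = 1.5 bits/symbol.

1.5 bits/symbol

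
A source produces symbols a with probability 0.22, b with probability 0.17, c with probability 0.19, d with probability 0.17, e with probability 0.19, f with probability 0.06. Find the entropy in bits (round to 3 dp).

H = −Σ pᵢ log₂ pᵢ.
−0.22·log₂(0.22) = 0.4806
−0.17·log₂(0.17) = 0.4346
−0.19·log₂(0.19) = 0.4552
−0.17·log₂(0.17) = 0.4346
−0.19·log₂(0.19) = 0.4552
−0.06·log₂(0.06) = 0.2435
Sum ≈ 2.5037 → 2.504 bits.

2.504 bits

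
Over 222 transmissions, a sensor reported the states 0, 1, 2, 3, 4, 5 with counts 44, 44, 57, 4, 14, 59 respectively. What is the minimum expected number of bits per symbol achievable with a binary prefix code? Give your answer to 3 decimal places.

2.360 bits/symbol

Probabilities are the counts divided by 222.
Repeatedly combine the two least-probable nodes; the expected code length is the sum of the merged weights.
merge 2/111 + 7/111 → 3/37
merge 3/37 + 22/111 → 31/111
merge 22/111 + 19/74 → 101/222
merge 59/222 + 31/111 → 121/222
merge 101/222 + 121/222 → 1
L = 3/37 + 31/111 + 101/222 + 121/222 + 1 = 262/111 ≈ 2.360 bits/symbol.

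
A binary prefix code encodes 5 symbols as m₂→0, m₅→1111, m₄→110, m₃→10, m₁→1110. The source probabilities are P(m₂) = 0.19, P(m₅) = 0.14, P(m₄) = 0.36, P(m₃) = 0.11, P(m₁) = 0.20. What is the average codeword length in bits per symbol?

2.85 bits/symbol

L̄ = Σ pᵢ·ℓᵢ = 0.19·1 + 0.14·4 + 0.36·3 + 0.11·2 + 0.20·4 = 2.85 bits/symbol.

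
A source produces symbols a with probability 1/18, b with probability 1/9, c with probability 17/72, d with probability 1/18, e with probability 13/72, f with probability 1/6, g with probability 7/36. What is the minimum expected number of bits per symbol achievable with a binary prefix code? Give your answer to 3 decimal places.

2.681 bits/symbol

Repeatedly combine the two least-probable nodes; the expected code length is the sum of the merged weights.
merge 1/18 + 1/18 → 1/9
merge 1/9 + 1/9 → 2/9
merge 1/6 + 13/72 → 25/72
merge 7/36 + 2/9 → 5/12
merge 17/72 + 25/72 → 7/12
merge 5/12 + 7/12 → 1
L = 1/9 + 2/9 + 25/72 + 5/12 + 7/12 + 1 = 193/72 ≈ 2.681 bits/symbol.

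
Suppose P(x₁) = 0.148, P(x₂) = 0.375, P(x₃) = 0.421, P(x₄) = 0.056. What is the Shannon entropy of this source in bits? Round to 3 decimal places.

H = −Σ pᵢ log₂ pᵢ.
−0.148·log₂(0.148) = 0.4079
−0.375·log₂(0.375) = 0.5306
−0.421·log₂(0.421) = 0.5255
−0.056·log₂(0.056) = 0.2329
Sum ≈ 1.6969 → 1.697 bits.

1.697 bits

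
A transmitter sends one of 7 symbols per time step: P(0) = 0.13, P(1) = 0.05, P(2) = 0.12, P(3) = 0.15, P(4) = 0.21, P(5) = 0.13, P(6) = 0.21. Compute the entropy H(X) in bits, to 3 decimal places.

H = −Σ pᵢ log₂ pᵢ.
−0.13·log₂(0.13) = 0.3826
−0.05·log₂(0.05) = 0.2161
−0.12·log₂(0.12) = 0.3671
−0.15·log₂(0.15) = 0.4105
−0.21·log₂(0.21) = 0.4728
−0.13·log₂(0.13) = 0.3826
−0.21·log₂(0.21) = 0.4728
Sum ≈ 2.7046 → 2.705 bits.

2.705 bits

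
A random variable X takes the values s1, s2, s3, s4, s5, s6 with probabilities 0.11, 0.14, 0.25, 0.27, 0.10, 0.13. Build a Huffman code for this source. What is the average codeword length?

Repeatedly combine the two least-probable nodes; the expected code length is the sum of the merged weights.
merge 1/10 + 11/100 → 21/100
merge 13/100 + 7/50 → 27/100
merge 21/100 + 1/4 → 23/50
merge 27/100 + 27/100 → 27/50
merge 23/50 + 27/50 → 1
L = 21/100 + 27/100 + 23/50 + 27/50 + 1 = 62/25 = 2.48 bits/symbol.

2.48 bits/symbol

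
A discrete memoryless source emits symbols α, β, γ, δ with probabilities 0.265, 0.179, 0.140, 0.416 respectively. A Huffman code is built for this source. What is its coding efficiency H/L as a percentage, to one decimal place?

98.6%

Entropy H = −Σ p log₂ p ≈ 1.8755 bits.
Huffman merges: 7/50+179/1000→319/1000; 53/200+319/1000→73/125; 52/125+73/125→1. L = 1903/1000 ≈ 1.9030.
Efficiency = H/L = 1.8755/1.9030 = 98.6%.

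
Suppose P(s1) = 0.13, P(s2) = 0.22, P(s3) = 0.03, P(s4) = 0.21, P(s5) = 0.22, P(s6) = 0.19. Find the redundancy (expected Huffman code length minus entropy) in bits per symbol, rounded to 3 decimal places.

Entropy H = −Σ p log₂ p ≈ 2.4236 bits.
Huffman merges: 3/100+13/100→4/25; 4/25+19/100→7/20; 21/100+11/50→43/100; 11/50+7/20→57/100; 43/100+57/100→1. L = 251/100 ≈ 2.5100.
L − H = 2.5100 − 2.4236 = 0.086 bits.

0.086 bits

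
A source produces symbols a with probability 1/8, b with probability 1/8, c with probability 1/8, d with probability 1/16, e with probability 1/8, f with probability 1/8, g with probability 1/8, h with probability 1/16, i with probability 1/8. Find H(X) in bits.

3.125 bits

Each probability is a power of 1/2, so log₂(1/p) is an integer.
H = Σ p·log₂(1/p) = 1/8·3 + 1/8·3 + 1/8·3 + 1/16·4 + 1/8·3 + 1/8·3 + 1/8·3 + 1/16·4 + 1/8·3 = 3.125 bits.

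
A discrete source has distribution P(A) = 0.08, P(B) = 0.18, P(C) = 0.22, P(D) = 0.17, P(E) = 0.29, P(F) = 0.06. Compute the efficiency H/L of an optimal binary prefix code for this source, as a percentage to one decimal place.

98.5%

Entropy H = −Σ p log₂ p ≈ 2.4134 bits.
Huffman merges: 3/50+2/25→7/50; 7/50+17/100→31/100; 9/50+11/50→2/5; 29/100+31/100→3/5; 2/5+3/5→1. L = 49/20 ≈ 2.4500.
Efficiency = H/L = 2.4134/2.4500 = 98.5%.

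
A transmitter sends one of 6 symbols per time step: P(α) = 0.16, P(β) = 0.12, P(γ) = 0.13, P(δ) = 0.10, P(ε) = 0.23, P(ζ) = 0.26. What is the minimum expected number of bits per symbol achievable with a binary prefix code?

2.51 bits/symbol

Repeatedly combine the two least-probable nodes; the expected code length is the sum of the merged weights.
merge 1/10 + 3/25 → 11/50
merge 13/100 + 4/25 → 29/100
merge 11/50 + 23/100 → 9/20
merge 13/50 + 29/100 → 11/20
merge 9/20 + 11/20 → 1
L = 11/50 + 29/100 + 9/20 + 11/20 + 1 = 251/100 = 2.51 bits/symbol.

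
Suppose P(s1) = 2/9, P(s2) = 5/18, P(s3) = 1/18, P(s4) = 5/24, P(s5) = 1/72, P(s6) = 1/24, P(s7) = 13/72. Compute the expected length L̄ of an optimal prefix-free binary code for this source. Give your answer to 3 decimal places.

2.458 bits/symbol

Repeatedly combine the two least-probable nodes; the expected code length is the sum of the merged weights.
merge 1/72 + 1/24 → 1/18
merge 1/18 + 1/18 → 1/9
merge 1/9 + 13/72 → 7/24
merge 5/24 + 2/9 → 31/72
merge 5/18 + 7/24 → 41/72
merge 31/72 + 41/72 → 1
L = 1/18 + 1/9 + 7/24 + 31/72 + 41/72 + 1 = 59/24 ≈ 2.458 bits/symbol.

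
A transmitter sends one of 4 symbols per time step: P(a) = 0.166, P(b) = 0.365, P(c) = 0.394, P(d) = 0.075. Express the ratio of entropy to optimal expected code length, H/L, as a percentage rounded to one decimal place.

Entropy H = −Σ p log₂ p ≈ 1.7705 bits.
Huffman merges: 3/40+83/500→241/1000; 241/1000+73/200→303/500; 197/500+303/500→1. L = 1847/1000 ≈ 1.8470.
Efficiency = H/L = 1.7705/1.8470 = 95.9%.

95.9%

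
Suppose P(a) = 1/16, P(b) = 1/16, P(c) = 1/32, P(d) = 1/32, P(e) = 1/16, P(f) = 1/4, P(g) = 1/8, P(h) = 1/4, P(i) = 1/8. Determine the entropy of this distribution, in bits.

2.8125 bits

Each probability is a power of 1/2, so log₂(1/p) is an integer.
H = Σ p·log₂(1/p) = 1/16·4 + 1/16·4 + 1/32·5 + 1/32·5 + 1/16·4 + 1/4·2 + 1/8·3 + 1/4·2 + 1/8·3 = 2.8125 bits.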